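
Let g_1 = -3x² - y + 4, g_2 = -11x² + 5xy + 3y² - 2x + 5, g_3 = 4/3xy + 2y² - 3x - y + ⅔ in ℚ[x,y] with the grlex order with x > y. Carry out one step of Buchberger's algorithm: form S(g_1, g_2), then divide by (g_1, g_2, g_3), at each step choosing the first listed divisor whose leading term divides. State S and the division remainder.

S(g_1, g_2) = 5/11xy + 3/11y² - 2/11x + ⅓y - 29/33; remainder on division = -9/22y² + 37/44x + 89/132y - 73/66.

lcm(LM(g_1), LM(g_2)) = x².
S = (lcm/LT(g_1))·g_1 − (lcm/LT(g_2))·g_2 = 5/11xy + 3/11y² - 2/11x + ⅓y - 29/33.
Reduce S modulo (g_1, g_2, g_3) in that order:
  leading term xy: subtract (15/44)·g_3 from 5/11xy + 3/11y² - 2/11x + ⅓y - 29/33 → -9/22y² + 37/44x + 89/132y - 73/66
  leading term y²: no divisor's leading term divides it; move -9/22y² to the remainder.
  leading term x: no divisor's leading term divides it; move 37/44x to the remainder.
  leading term y: no divisor's leading term divides it; move 89/132y to the remainder.
  leading term 1: no divisor's leading term divides it; move -73/66 to the remainder.
The remainder -9/22y² + 37/44x + 89/132y - 73/66 is nonzero, so it would be added as the next basis element.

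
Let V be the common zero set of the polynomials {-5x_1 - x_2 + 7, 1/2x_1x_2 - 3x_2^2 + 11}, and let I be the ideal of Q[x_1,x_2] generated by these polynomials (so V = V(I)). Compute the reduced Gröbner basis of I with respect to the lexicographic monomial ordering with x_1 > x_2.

Buchberger's algorithm terminates because the ascending chain of leading-term ideals stabilizes.

f_1 = -5x_1 - x_2 + 7, LT = x_1.
f_2 = 1/2x_1x_2 - 3x_2^2 + 11, LT = x_1x_2.

S(f_1,f_2): lcm = x_1x_2. S = 31/5x_2^2 - 7/5x_2 - 22.
  leading term x_2^2: no divisor's leading term divides it; move 31/5x_2^2 to the remainder.
  leading term x_2: no divisor's leading term divides it; move -7/5x_2 to the remainder.
  leading term 1: no divisor's leading term divides it; move -22 to the remainder.
  remainder 31/5x_2^2 - 7/5x_2 - 22 ≠ 0; add g_3 = 31/5x_2^2 - 7/5x_2 - 22 to the basis.

S(f_1,g_3): leading monomials are coprime, so the S-polynomial reduces to 0 (Buchberger's first criterion).
S(f_2,g_3): lcm = x_1x_2^2. S = 7/31x_1x_2 + 110/31x_1 - 6x_2^3 + 22x_2.
  leading term x_1x_2: subtract (-7/155x_2)·f_1 from 7/31x_1x_2 + 110/31x_1 - 6x_2^3 + 22x_2 → 110/31x_1 - 6x_2^3 - 7/155x_2^2 + 3459/155x_2
  leading term x_1: subtract (-22/31)·f_1 from 110/31x_1 - 6x_2^3 - 7/155x_2^2 + 3459/155x_2 → -6x_2^3 - 7/155x_2^2 + 3349/155x_2 + 154/31
  leading term x_2^3: subtract (-30/31x_2)·g_3 from -6x_2^3 - 7/155x_2^2 + 3349/155x_2 + 154/31 → -7/5x_2^2 + 49/155x_2 + 154/31
  leading term x_2^2: subtract (-7/31)·g_3 from -7/5x_2^2 + 49/155x_2 + 154/31 → 0
  remainder 0.

Every S-polynomial of the final basis reduces to 0, so we have a Gröbner basis.
Inter-reduce: drop elements whose leading term is divisible by another's, tail-reduce, and make monic.

G = {x_1 + 1/5x_2 - 7/5, x_2^2 - 7/31x_2 - 110/31}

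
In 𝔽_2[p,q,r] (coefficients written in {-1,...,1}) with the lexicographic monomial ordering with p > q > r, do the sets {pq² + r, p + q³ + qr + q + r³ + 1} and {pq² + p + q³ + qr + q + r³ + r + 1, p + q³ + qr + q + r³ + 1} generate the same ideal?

Yes, the ideals are equal.

Equality of ideals is decidable: compute both reduced Gröbner bases (unique for the ordering) and check whether they agree.
Buchberger on the first generating set:
f_1 = pq² + r, LT = pq².
f_2 = p + q³ + qr + q + r³ + 1, LT = p.

S(f_1,f_2): lcm = pq². S = q⁵ + q³r + q³ + q²r³ + q² + r.
  leading term q⁵: no divisor's leading term divides it; move q⁵ to the remainder.
  leading term q³r: no divisor's leading term divides it; move q³r to the remainder.
  leading term q³: no divisor's leading term divides it; move q³ to the remainder.
  leading term q²r³: no divisor's leading term divides it; move q²r³ to the remainder.
  leading term q²: no divisor's leading term divides it; move q² to the remainder.
  leading term r: no divisor's leading term divides it; move r to the remainder.
  remainder q⁵ + q³r + q³ + q²r³ + q² + r ≠ 0; add g_3 = q⁵ + q³r + q³ + q²r³ + q² + r to the basis.

The other S-polynomials (S(f_1,g_3), S(f_2,g_3)) all reduce to 0 modulo the current basis, so we have a Gröbner basis.
Inter-reduce: drop elements whose leading term is divisible by another's, tail-reduce, and make monic.
Reduced Gröbner basis: {p + q³ + qr + q + r³ + 1, q⁵ + q³r + q³ + q²r³ + q² + r}.

Buchberger on the second generating set:
h_1 = pq² + p + q³ + qr + q + r³ + r + 1, LT = pq².
h_2 = p + q³ + qr + q + r³ + 1, LT = p.

S(h_1,h_2): lcm = pq². S = p + q⁵ + q³r + q²r³ + q² + qr + q + r³ + r + 1.
  leading term p: subtract (1)·h_2 from p + q⁵ + q³r + q²r³ + q² + qr + q + r³ + r + 1 → q⁵ + q³r + q³ + q²r³ + q² + r
  leading term q⁵: no divisor's leading term divides it; move q⁵ to the remainder.
  leading term q³r: no divisor's leading term divides it; move q³r to the remainder.
  leading term q³: no divisor's leading term divides it; move q³ to the remainder.
  leading term q²r³: no divisor's leading term divides it; move q²r³ to the remainder.
  leading term q²: no divisor's leading term divides it; move q² to the remainder.
  leading term r: no divisor's leading term divides it; move r to the remainder.
  remainder q⁵ + q³r + q³ + q²r³ + q² + r ≠ 0; add k_3 = q⁵ + q³r + q³ + q²r³ + q² + r to the basis.

The other S-polynomials (S(h_1,k_3), S(h_2,k_3)) all reduce to 0 modulo the current basis, so we have a Gröbner basis.
Inter-reduce: drop elements whose leading term is divisible by another's, tail-reduce, and make monic.
Reduced Gröbner basis: {p + q³ + qr + q + r³ + 1, q⁵ + q³r + q³ + q²r³ + q² + r}.

The two bases agree; hence the ideals are identical.
The same test decides containment: I ⊆ J iff every generator of I reduces to 0 modulo a Gröbner basis of J.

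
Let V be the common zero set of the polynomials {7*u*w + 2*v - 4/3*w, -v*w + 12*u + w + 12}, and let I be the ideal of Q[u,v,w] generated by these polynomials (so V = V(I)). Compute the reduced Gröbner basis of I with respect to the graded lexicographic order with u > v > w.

G = {u**2 + 1/42*v**2 + 17/21*u - 1/42*v - 4/21, u*w + 2/7*v - 4/21*w, v*w - 12*u - w - 12}

f_1 = 7*u*w + 2*v - 4/3*w, LT = u*w.
f_2 = -v*w + 12*u + w + 12, LT = v*w.

S(f_1,f_2): lcm = u*v*w. S = 12*u**2 + u*w + 2/7*v**2 - 4/21*v*w + 12*u.
  leading term u**2: no divisor's leading term divides it; move 12*u**2 to the remainder.
  leading term u*w: subtract (1/7)·f_1 from u*w + 2/7*v**2 - 4/21*v*w + 12*u → 2/7*v**2 - 4/21*v*w + 12*u - 2/7*v + 4/21*w
  leading term v**2: no divisor's leading term divides it; move 2/7*v**2 to the remainder.
  leading term v*w: subtract (4/21)·f_2 from -4/21*v*w + 12*u - 2/7*v + 4/21*w → 68/7*u - 2/7*v - 16/7
  leading term u: no divisor's leading term divides it; move 68/7*u to the remainder.
  leading term v: no divisor's leading term divides it; move -2/7*v to the remainder.
  leading term 1: no divisor's leading term divides it; move -16/7 to the remainder.
  remainder 12*u**2 + 2/7*v**2 + 68/7*u - 2/7*v - 16/7 ≠ 0; add g_3 = 12*u**2 + 2/7*v**2 + 68/7*u - 2/7*v - 16/7 to the basis.

The other S-polynomials (S(f_1,g_3), S(f_2,g_3)) all reduce to 0 modulo the current basis, so we have a Gröbner basis.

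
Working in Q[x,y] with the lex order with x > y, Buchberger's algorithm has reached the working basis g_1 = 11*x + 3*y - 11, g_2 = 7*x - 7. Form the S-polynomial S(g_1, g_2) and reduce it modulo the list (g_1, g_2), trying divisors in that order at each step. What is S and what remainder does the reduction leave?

S(g_1, g_2) = 3/11*y; remainder on division = 3/11*y.

lcm(LM(g_1), LM(g_2)) = x.
S = (lcm/LT(g_1))·g_1 − (lcm/LT(g_2))·g_2 = 3/11*y.
Reduce S modulo (g_1, g_2) in that order:
  leading term y: no divisor's leading term divides it; move 3/11*y to the remainder.
The remainder 3/11*y is nonzero, so it would be added as the next basis element.
An S-polynomial is built so that the two leading terms cancel; whether anything survives reduction is exactly the Gröbner-basis criterion.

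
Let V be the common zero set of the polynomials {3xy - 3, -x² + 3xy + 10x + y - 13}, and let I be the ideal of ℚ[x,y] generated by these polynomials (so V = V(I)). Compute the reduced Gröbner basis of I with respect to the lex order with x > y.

f_1 = 3xy - 3, LT = xy.
f_2 = -x² + 3xy + 10x + y - 13, LT = x².

S(f_1,f_2): lcm = x²y. S = 3xy² + 10xy - x + y² - 13y.
  leading term xy²: subtract (y)·f_1 from 3xy² + 10xy - x + y² - 13y → 10xy - x + y² - 10y
  leading term xy: subtract (10/3)·f_1 from 10xy - x + y² - 10y → -x + y² - 10y + 10
  leading term x: no divisor's leading term divides it; move -x to the remainder.
  leading term y²: no divisor's leading term divides it; move y² to the remainder.
  leading term y: no divisor's leading term divides it; move -10y to the remainder.
  leading term 1: no divisor's leading term divides it; move 10 to the remainder.
  remainder -x + y² - 10y + 10 ≠ 0; add g_3 = -x + y² - 10y + 10 to the basis.

S(f_1,g_3): lcm = xy. S = y³ - 10y² + 10y - 1.
  leading term y³: no divisor's leading term divides it; move y³ to the remainder.
  leading term y²: no divisor's leading term divides it; move -10y² to the remainder.
  leading term y: no divisor's leading term divides it; move 10y to the remainder.
  leading term 1: no divisor's leading term divides it; move -1 to the remainder.
  remainder y³ - 10y² + 10y - 1 ≠ 0; add g_4 = y³ - 10y² + 10y - 1 to the basis.

The other S-polynomials (S(f_2,g_3), S(f_1,g_4), S(f_2,g_4), S(g_3,g_4)) all reduce to 0 modulo the current basis, so we have a Gröbner basis.
Inter-reduce: drop elements whose leading term is divisible by another's, tail-reduce, and make monic.

G = {x - y² + 10y - 10, y³ - 10y² + 10y - 1}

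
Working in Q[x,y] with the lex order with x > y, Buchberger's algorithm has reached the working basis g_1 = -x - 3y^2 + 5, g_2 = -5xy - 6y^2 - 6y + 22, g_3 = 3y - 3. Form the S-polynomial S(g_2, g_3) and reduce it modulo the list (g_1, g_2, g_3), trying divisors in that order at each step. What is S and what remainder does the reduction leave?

S(g_2, g_3) = x + 6/5y^2 + 6/5y - 22/5; remainder on division = 0.

lcm(LM(g_2), LM(g_3)) = xy.
S = (lcm/LT(g_2))·g_2 − (lcm/LT(g_3))·g_3 = x + 6/5y^2 + 6/5y - 22/5.
Reduce S modulo (g_1, g_2, g_3) in that order:
  leading term x: subtract (-1)·g_1 from x + 6/5y^2 + 6/5y - 22/5 → -9/5y^2 + 6/5y + 3/5
  leading term y^2: subtract (-3/5y)·g_3 from -9/5y^2 + 6/5y + 3/5 → -3/5y + 3/5
  leading term y: subtract (-1/5)·g_3 from -3/5y + 3/5 → 0
The remainder is 0, so this S-polynomial contributes no new basis element.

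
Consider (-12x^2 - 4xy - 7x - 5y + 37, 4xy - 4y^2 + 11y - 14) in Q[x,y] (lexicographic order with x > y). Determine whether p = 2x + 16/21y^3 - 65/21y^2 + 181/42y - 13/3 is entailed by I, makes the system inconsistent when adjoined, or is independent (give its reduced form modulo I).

First compute the reduced Gröbner basis of I by Buchberger's algorithm.
f_1 = -12x^2 - 4xy - 7x - 5y + 37, LT = x^2.
f_2 = 4xy - 4y^2 + 11y - 14, LT = xy.

S(f_1,f_2): lcm = x^2y. S = 4/3xy^2 - 13/6xy + 7/2x + 5/12y^2 - 37/12y.
  reduce S modulo (f_1, f_2):
  remainder 7/2x + 4/3y^3 - 65/12y^2 + 181/24y - 91/12 ≠ 0; add h_3 = 7/2x + 4/3y^3 - 65/12y^2 + 181/24y - 91/12 to the basis.

S(f_1,h_3): lcm = x^2. S = -8/21xy^3 + 65/42xy^2 - 51/28xy + 11/4x + 5/12y - 37/12.
  reduce S modulo (f_1, f_2, h_3):
  remainder -8/21y^4 + 65/42y^3 - 265/84y^2 + 59/12y - 7/2 ≠ 0; add h_4 = -8/21y^4 + 65/42y^3 - 265/84y^2 + 59/12y - 7/2 to the basis.

The other S-polynomials (S(f_2,h_3), S(f_1,h_4), S(f_2,h_4), S(h_3,h_4)) all reduce to 0 modulo the current basis, so we have a Gröbner basis.
Inter-reduce: drop elements whose leading term is divisible by another's, tail-reduce, and make monic.
Reduced Gröbner basis: {x + 8/21y^3 - 65/42y^2 + 181/84y - 13/6, y^4 - 65/16y^3 + 265/32y^2 - 413/32y + 147/16}.
Label its elements g_1 = x + 8/21y^3 - 65/42y^2 + 181/84y - 13/6, g_2 = y^4 - 65/16y^3 + 265/32y^2 - 413/32y + 147/16.

Reduce p = 2x + 16/21y^3 - 65/21y^2 + 181/42y - 13/3 modulo G:
  leading term x: subtract (2)·g_1 from 2x + 16/21y^3 - 65/21y^2 + 181/42y - 13/3 → 0
  normal form = 0.
Since the normal form is 0, p ∈ I.

2x + 16/21y^3 - 65/21y^2 + 181/42y - 13/3 lies in I (it reduces to 0).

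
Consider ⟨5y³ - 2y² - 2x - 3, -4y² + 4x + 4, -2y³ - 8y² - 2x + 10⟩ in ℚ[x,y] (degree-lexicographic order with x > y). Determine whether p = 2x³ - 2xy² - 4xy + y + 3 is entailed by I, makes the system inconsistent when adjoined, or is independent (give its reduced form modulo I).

Adjoining 2x³ - 2xy² - 4xy + y + 3 makes the ideal the whole ring: the system is inconsistent.

First compute the reduced Gröbner basis of I by Buchberger's algorithm.
f_1 = 5y³ - 2y² - 2x - 3, LT = y³.
f_2 = -4y² + 4x + 4, LT = y².
f_3 = -2y³ - 8y² - 2x + 10, LT = y³.

S(f_1,f_2): lcm = y³. S = xy - ⅖y² - ⅖x + y - ⅗.
  leading term xy: no divisor's leading term divides it; move xy to the remainder.
  leading term y²: subtract (1/10)·f_2 from -⅖y² - ⅖x + y - ⅗ → -⅘x + y - 1
  leading term x: no divisor's leading term divides it; move -⅘x to the remainder.
  leading term y: no divisor's leading term divides it; move y to the remainder.
  leading term 1: no divisor's leading term divides it; move -1 to the remainder.
  remainder xy - ⅘x + y - 1 ≠ 0; add h_4 = xy - ⅘x + y - 1 to the basis.

S(f_1,f_3): lcm = y³. S = -22/5y² - 7/5x + 22/5.
  leading term y²: subtract (11/10)·f_2 from -22/5y² - 7/5x + 22/5 → -29/5x
  leading term x: no divisor's leading term divides it; move -29/5x to the remainder.
  remainder -29/5x ≠ 0; add h_5 = -29/5x to the basis.

S(f_2,h_4): lcm = xy². S = -x² + ⅘xy - y² - x + y.
  leading term x²: subtract (5/29x)·h_5 from -x² + ⅘xy - y² - x + y → ⅘xy - y² - x + y
  leading term xy: subtract (⅘)·h_4 from ⅘xy - y² - x + y → -y² - 9/25x + ⅕y + ⅘
  leading term y²: subtract (¼)·f_2 from -y² - 9/25x + ⅕y + ⅘ → -34/25x + ⅕y - ⅕
  leading term x: subtract (34/145)·h_5 from -34/25x + ⅕y - ⅕ → ⅕y - ⅕
  leading term y: no divisor's leading term divides it; move ⅕y to the remainder.
  leading term 1: no divisor's leading term divides it; move -⅕ to the remainder.
  remainder ⅕y - ⅕ ≠ 0; add h_6 = ⅕y - ⅕ to the basis.

The other S-polynomials (S(f_2,f_3), S(f_1,h_4), S(f_3,h_4), S(f_1,h_5), S(f_2,h_5), S(f_3,h_5), S(h_4,h_5), S(f_1,h_6), S(f_2,h_6), S(f_3,h_6), S(h_4,h_6), S(h_5,h_6)) all reduce to 0 modulo the current basis, so we have a Gröbner basis.
Inter-reduce: drop elements whose leading term is divisible by another's, tail-reduce, and make monic.
Reduced Gröbner basis: {x, y - 1}.
Label its elements g_1 = x, g_2 = y - 1.

Reduce p = 2x³ - 2xy² - 4xy + y + 3 modulo G:
  leading term x³: subtract (2x²)·g_1 from 2x³ - 2xy² - 4xy + y + 3 → -2xy² - 4xy + y + 3
  leading term xy²: subtract (-2y²)·g_1 from -2xy² - 4xy + y + 3 → -4xy + y + 3
  leading term xy: subtract (-4y)·g_1 from -4xy + y + 3 → y + 3
  leading term y: subtract (1)·g_2 from y + 3 → 4
  leading term 1: no divisor's leading term divides it; move 4 to the remainder.
  normal form = 4.
The normal form is nonzero, so p ∉ I. Since p minus its normal form lies in I, I + (p) = I + (r) where r = 4; decide whether this ideal is the whole ring.
Here r = 4 is a nonzero constant, hence a unit: 1 ∈ I + (p), the Gröbner basis of I + (p) is {1}, and the enlarged system has no common solution — adjoining p is inconsistent.

The remainder on division by a Gröbner basis is unique — it is the normal form.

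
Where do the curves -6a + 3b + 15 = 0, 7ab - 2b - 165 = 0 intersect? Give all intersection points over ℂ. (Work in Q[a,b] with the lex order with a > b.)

Compute a lex Gröbner basis by Buchberger's algorithm.
f_1 = -6a + 3b + 15, LT = a.
f_2 = 7ab - 2b - 165, LT = ab.

S(f_1,f_2): lcm = ab. S = -1/2b^2 - 31/14b + 165/7.
  reduce S modulo (f_1, f_2):
  remainder -1/2b^2 - 31/14b + 165/7 ≠ 0; add h_3 = -1/2b^2 - 31/14b + 165/7 to the basis.

The other S-polynomials (S(f_1,h_3), S(f_2,h_3)) all reduce to 0 modulo the current basis, so we have a Gröbner basis.
Inter-reduce: drop elements whose leading term is divisible by another's, tail-reduce, and make monic.
Reduced Gröbner basis: {a - 1/2b - 5/2, b^2 + 31/7b - 330/7}.

From the last basis element, b^2 + 31/7b - 330/7 = 0, so b takes values in {-66/7, 5}. Each choice, substituted upward through the basis, yields the corresponding point(s) of the solution set.
  b = -66/7: the earlier basis element becomes a + 31/14 = 0, giving a = -31/14 — point (-31/14, -66/7).
  b = 5: the earlier basis element becomes a - 5 = 0, giving a = 5 — point (5, 5).

{(-31/14, -66/7), (5, 5)}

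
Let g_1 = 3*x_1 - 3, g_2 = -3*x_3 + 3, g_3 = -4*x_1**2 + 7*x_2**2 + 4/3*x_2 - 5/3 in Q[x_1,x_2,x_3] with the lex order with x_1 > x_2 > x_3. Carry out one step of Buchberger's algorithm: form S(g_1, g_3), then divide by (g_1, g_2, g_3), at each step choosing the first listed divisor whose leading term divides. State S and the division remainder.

lcm(LM(g_1), LM(g_3)) = x_1**2.
S = (lcm/LT(g_1))·g_1 − (lcm/LT(g_3))·g_3 = -x_1 + 7/4*x_2**2 + 1/3*x_2 - 5/12.
Reduce S modulo (g_1, g_2, g_3) in that order:
  leading term x_1: subtract (-1/3)·g_1 from -x_1 + 7/4*x_2**2 + 1/3*x_2 - 5/12 → 7/4*x_2**2 + 1/3*x_2 - 17/12
  leading term x_2**2: no divisor's leading term divides it; move 7/4*x_2**2 to the remainder.
  leading term x_2: no divisor's leading term divides it; move 1/3*x_2 to the remainder.
  leading term 1: no divisor's leading term divides it; move -17/12 to the remainder.
The remainder 7/4*x_2**2 + 1/3*x_2 - 17/12 is nonzero, so it would be added as the next basis element.

S(g_1, g_3) = -x_1 + 7/4*x_2**2 + 1/3*x_2 - 5/12; remainder on division = 7/4*x_2**2 + 1/3*x_2 - 17/12.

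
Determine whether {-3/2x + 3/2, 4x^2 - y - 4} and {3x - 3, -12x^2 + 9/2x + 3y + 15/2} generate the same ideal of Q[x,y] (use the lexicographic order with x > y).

Equality of ideals is decidable: compute both reduced Gröbner bases (unique for the ordering) and check whether they agree.
Buchberger on the first generating set:
f_1 = -3/2x + 3/2, LT = x.
f_2 = 4x^2 - y - 4, LT = x^2.

S(f_1,f_2): lcm = x^2. S = -x + 1/4y + 1.
  leading term x: subtract (2/3)·f_1 from -x + 1/4y + 1 → 1/4y
  leading term y: no divisor's leading term divides it; move 1/4y to the remainder.
  remainder 1/4y ≠ 0; add g_3 = 1/4y to the basis.

S(f_1,g_3): leading monomials are coprime, so the S-polynomial reduces to 0 (Buchberger's first criterion).
S(f_2,g_3): leading monomials are coprime, so the S-polynomial reduces to 0 (Buchberger's first criterion).
Every S-polynomial of the final basis reduces to 0, so we have a Gröbner basis.
Inter-reduce: drop elements whose leading term is divisible by another's, tail-reduce, and make monic.
Reduced Gröbner basis: {x - 1, y}.

Buchberger on the second generating set:
h_1 = 3x - 3, LT = x.
h_2 = -12x^2 + 9/2x + 3y + 15/2, LT = x^2.

S(h_1,h_2): lcm = x^2. S = -5/8x + 1/4y + 5/8.
  leading term x: subtract (-5/24)·h_1 from -5/8x + 1/4y + 5/8 → 1/4y
  leading term y: no divisor's leading term divides it; move 1/4y to the remainder.
  remainder 1/4y ≠ 0; add k_3 = 1/4y to the basis.

S(h_1,k_3): leading monomials are coprime, so the S-polynomial reduces to 0 (Buchberger's first criterion).
S(h_2,k_3): leading monomials are coprime, so the S-polynomial reduces to 0 (Buchberger's first criterion).
Every S-polynomial of the final basis reduces to 0, so we have a Gröbner basis.
Inter-reduce: drop elements whose leading term is divisible by another's, tail-reduce, and make monic.
Reduced Gröbner basis: {x - 1, y}.

Same reduced basis, so the two generating sets span the same ideal.

Yes, the ideals are equal.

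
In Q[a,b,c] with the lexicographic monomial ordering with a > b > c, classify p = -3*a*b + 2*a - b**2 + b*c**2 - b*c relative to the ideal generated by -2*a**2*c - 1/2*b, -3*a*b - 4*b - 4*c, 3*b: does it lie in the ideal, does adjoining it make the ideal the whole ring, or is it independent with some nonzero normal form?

First compute the reduced Gröbner basis of I by Buchberger's algorithm.
f_1 = -2*a**2*c - 1/2*b, LT = a**2*c.
f_2 = -3*a*b - 4*b - 4*c, LT = a*b.
f_3 = 3*b, LT = b.

S(f_1,f_2): lcm = a**2*b*c. S = -4/3*a*b*c - 4/3*a*c**2 + 1/4*b**2.
  leading term a*b*c: subtract (4/9*c)·f_2 from -4/3*a*b*c - 4/3*a*c**2 + 1/4*b**2 → -4/3*a*c**2 + 1/4*b**2 + 16/9*b*c + 16/9*c**2
  leading term a*c**2: no divisor's leading term divides it; move -4/3*a*c**2 to the remainder.
  leading term b**2: subtract (1/12*b)·f_3 from 1/4*b**2 + 16/9*b*c + 16/9*c**2 → 16/9*b*c + 16/9*c**2
  leading term b*c: subtract (16/27*c)·f_3 from 16/9*b*c + 16/9*c**2 → 16/9*c**2
  leading term c**2: no divisor's leading term divides it; move 16/9*c**2 to the remainder.
  remainder -4/3*a*c**2 + 16/9*c**2 ≠ 0; add h_4 = -4/3*a*c**2 + 16/9*c**2 to the basis.

S(f_2,f_3): lcm = a*b. S = 4/3*b + 4/3*c.
  leading term b: subtract (4/9)·f_3 from 4/3*b + 4/3*c → 4/3*c
  leading term c: no divisor's leading term divides it; move 4/3*c to the remainder.
  remainder 4/3*c ≠ 0; add h_5 = 4/3*c to the basis.

The other S-polynomials (S(f_1,f_3), S(f_1,h_4), S(f_2,h_4), S(f_3,h_4), S(f_1,h_5), S(f_2,h_5), S(f_3,h_5), S(h_4,h_5)) all reduce to 0 modulo the current basis, so we have a Gröbner basis.
Inter-reduce: drop elements whose leading term is divisible by another's, tail-reduce, and make monic.
Reduced Gröbner basis: {b, c}.
Label its elements g_1 = b, g_2 = c.

Reduce p = -3*a*b + 2*a - b**2 + b*c**2 - b*c modulo G:
  leading term a*b: subtract (-3*a)·g_1 from -3*a*b + 2*a - b**2 + b*c**2 - b*c → 2*a - b**2 + b*c**2 - b*c
  leading term a: no divisor's leading term divides it; move 2*a to the remainder.
  leading term b**2: subtract (-b)·g_1 from -b**2 + b*c**2 - b*c → b*c**2 - b*c
  leading term b*c**2: subtract (c**2)·g_1 from b*c**2 - b*c → -b*c
  leading term b*c: subtract (-c)·g_1 from -b*c → 0
  normal form = 2*a.
The normal form is nonzero, so p ∉ I. Since p minus its normal form lies in I, I + (p) = I + (r) where r = 2*a; decide whether this ideal is the whole ring.
Run Buchberger on G together with r (pairs among the g_i already reduce to 0 since G is a Gröbner basis):
g_1 = b, LT = b.
g_2 = c, LT = c.
r = 2*a, LT = a.

The S-polynomials (S(g_1,g_2), S(g_1,r), S(g_2,r)) all reduce to 0 modulo the current basis, so we have a Gröbner basis.
Inter-reduce: drop elements whose leading term is divisible by another's, tail-reduce, and make monic.
Reduced Gröbner basis: {a, b, c}.
The reduced Gröbner basis of I + (p) is {a, b, c} ≠ {1}, a proper ideal, so the enlarged system stays consistent: p is independent of I, with normal form 2*a.

-3*a*b + 2*a - b**2 + b*c**2 - b*c is independent of I; its normal form modulo I is 2*a.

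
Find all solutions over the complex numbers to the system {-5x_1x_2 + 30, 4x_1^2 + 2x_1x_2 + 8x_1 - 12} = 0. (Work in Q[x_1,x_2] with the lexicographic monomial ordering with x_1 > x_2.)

Compute a lex Gröbner basis by Buchberger's algorithm.
f_1 = -5x_1x_2 + 30, LT = x_1x_2.
f_2 = 4x_1^2 + 2x_1x_2 + 8x_1 - 12, LT = x_1^2.

S(f_1,f_2): lcm = x_1^2x_2. S = -1/2x_1x_2^2 - 2x_1x_2 - 6x_1 + 3x_2.
  leading term x_1x_2^2: subtract (1/10x_2)·f_1 from -1/2x_1x_2^2 - 2x_1x_2 - 6x_1 + 3x_2 → -2x_1x_2 - 6x_1
  leading term x_1x_2: subtract (2/5)·f_1 from -2x_1x_2 - 6x_1 → -6x_1 - 12
  leading term x_1: no divisor's leading term divides it; move -6x_1 to the remainder.
  leading term 1: no divisor's leading term divides it; move -12 to the remainder.
  remainder -6x_1 - 12 ≠ 0; add h_3 = -6x_1 - 12 to the basis.

S(f_1,h_3): lcm = x_1x_2. S = -2x_2 - 6.
  leading term x_2: no divisor's leading term divides it; move -2x_2 to the remainder.
  leading term 1: no divisor's leading term divides it; move -6 to the remainder.
  remainder -2x_2 - 6 ≠ 0; add h_4 = -2x_2 - 6 to the basis.

The other S-polynomials (S(f_2,h_3), S(f_1,h_4), S(f_2,h_4), S(h_3,h_4)) all reduce to 0 modulo the current basis, so we have a Gröbner basis.
Inter-reduce: drop elements whose leading term is divisible by another's, tail-reduce, and make monic.
Reduced Gröbner basis: {x_1 + 2, x_2 + 3}.

Elimination: the polynomial x_2 + 3 lies in the elimination ideal for x_2, so x_2 ∈ {-3}. For each such x_2, the remaining basis elements (now univariate) give the rest of the solution.
  x_2 = -3: the earlier basis element becomes x_1 + 2 = 0, giving x_1 = -2 — point (-2, -3).
Substituting each solution back into the original system confirms all equations vanish.

{(-2, -3)}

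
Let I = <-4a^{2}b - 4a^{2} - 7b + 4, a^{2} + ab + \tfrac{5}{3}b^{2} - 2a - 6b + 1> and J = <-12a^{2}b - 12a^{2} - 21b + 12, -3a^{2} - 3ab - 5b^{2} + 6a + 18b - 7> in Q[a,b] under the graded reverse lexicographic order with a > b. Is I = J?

No, the ideals differ.

Equality of ideals is decidable: compute both reduced Gröbner bases (unique for the ordering) and check whether they agree.
Buchberger on the first generating set:
f_1 = -4a^{2}b - 4a^{2} - 7b + 4, LT = a^{2}b.
f_2 = a^{2} + ab + \tfrac{5}{3}b^{2} - 2a - 6b + 1, LT = a^{2}.

S(f_1,f_2): lcm = a^{2}b. S = -ab^{2} - \tfrac{5}{3}b^{3} + a^{2} + 2ab + 6b^{2} + \tfrac{3}{4}b - 1.
  reduce S modulo (f_1, f_2):
  remainder -ab^{2} - \tfrac{5}{3}b^{3} + ab + \tfrac{13}{3}b^{2} + 2a + \tfrac{27}{4}b - 2 ≠ 0; add g_3 = -ab^{2} - \tfrac{5}{3}b^{3} + ab + \tfrac{13}{3}b^{2} + 2a + \tfrac{27}{4}b - 2 to the basis.

S(f_1,g_3): lcm = a^{2}b^{2}. S = -\tfrac{5}{3}ab^{3} + 2a^{2}b + \tfrac{13}{3}ab^{2} + 2a^{2} + \tfrac{27}{4}ab + \tfrac{7}{4}b^{2} - 2a - b.
  reduce S modulo (f_1, f_2, g_3):
  remainder \tfrac{25}{9}b^{4} - \tfrac{35}{3}b^{3} + \tfrac{73}{12}ab + \tfrac{37}{18}b^{2} + \tfrac{10}{3}a + \tfrac{101}{6}b - \tfrac{10}{3} ≠ 0; add g_4 = \tfrac{25}{9}b^{4} - \tfrac{35}{3}b^{3} + \tfrac{73}{12}ab + \tfrac{37}{18}b^{2} + \tfrac{10}{3}a + \tfrac{101}{6}b - \tfrac{10}{3} to the basis.

The other S-polynomials (S(f_2,g_3), S(f_1,g_4), S(f_2,g_4), S(g_3,g_4)) all reduce to 0 modulo the current basis, so we have a Gröbner basis.
Inter-reduce: drop elements whose leading term is divisible by another's, tail-reduce, and make monic.
Reduced Gröbner basis: {b^{4} - \tfrac{21}{5}b^{3} + \tfrac{219}{100}ab + \tfrac{37}{50}b^{2} + \tfrac{6}{5}a + \tfrac{303}{50}b - \tfrac{6}{5}, ab^{2} + \tfrac{5}{3}b^{3} - ab - \tfrac{13}{3}b^{2} - 2a - \tfrac{27}{4}b + 2, a^{2} + ab + \tfrac{5}{3}b^{2} - 2a - 6b + 1}.

Buchberger on the second generating set:
h_1 = -12a^{2}b - 12a^{2} - 21b + 12, LT = a^{2}b.
h_2 = -3a^{2} - 3ab - 5b^{2} + 6a + 18b - 7, LT = a^{2}.

S(h_1,h_2): lcm = a^{2}b. S = -ab^{2} - \tfrac{5}{3}b^{3} + a^{2} + 2ab + 6b^{2} - \tfrac{7}{12}b - 1.
  reduce S modulo (h_1, h_2):
  remainder -ab^{2} - \tfrac{5}{3}b^{3} + ab + \tfrac{13}{3}b^{2} + 2a + \tfrac{65}{12}b - \tfrac{10}{3} ≠ 0; add k_3 = -ab^{2} - \tfrac{5}{3}b^{3} + ab + \tfrac{13}{3}b^{2} + 2a + \tfrac{65}{12}b - \tfrac{10}{3} to the basis.

S(h_1,k_3): lcm = a^{2}b^{2}. S = -\tfrac{5}{3}ab^{3} + 2a^{2}b + \tfrac{13}{3}ab^{2} + 2a^{2} + \tfrac{65}{12}ab + \tfrac{7}{4}b^{2} - \tfrac{10}{3}a - b.
  reduce S modulo (h_1, h_2, k_3):
  remainder \tfrac{25}{9}b^{4} - \tfrac{35}{3}b^{3} + \tfrac{19}{4}ab + \tfrac{77}{18}b^{2} + 2a + \tfrac{31}{2}b - \tfrac{62}{9} ≠ 0; add k_4 = \tfrac{25}{9}b^{4} - \tfrac{35}{3}b^{3} + \tfrac{19}{4}ab + \tfrac{77}{18}b^{2} + 2a + \tfrac{31}{2}b - \tfrac{62}{9} to the basis.

The other S-polynomials (S(h_2,k_3), S(h_1,k_4), S(h_2,k_4), S(k_3,k_4)) all reduce to 0 modulo the current basis, so we have a Gröbner basis.
Inter-reduce: drop elements whose leading term is divisible by another's, tail-reduce, and make monic.
Reduced Gröbner basis: {b^{4} - \tfrac{21}{5}b^{3} + \tfrac{171}{100}ab + \tfrac{77}{50}b^{2} + \tfrac{18}{25}a + \tfrac{279}{50}b - \tfrac{62}{25}, ab^{2} + \tfrac{5}{3}b^{3} - ab - \tfrac{13}{3}b^{2} - 2a - \tfrac{65}{12}b + \tfrac{10}{3}, a^{2} + ab + \tfrac{5}{3}b^{2} - 2a - 6b + \tfrac{7}{3}}.

Since the reduced bases disagree, the two ideals are not the same.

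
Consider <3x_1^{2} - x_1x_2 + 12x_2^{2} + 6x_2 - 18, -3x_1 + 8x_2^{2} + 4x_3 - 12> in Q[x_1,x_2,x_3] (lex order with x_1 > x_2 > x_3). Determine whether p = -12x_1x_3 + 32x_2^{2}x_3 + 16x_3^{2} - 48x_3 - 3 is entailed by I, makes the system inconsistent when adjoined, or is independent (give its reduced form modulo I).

Adjoining -12x_1x_3 + 32x_2^{2}x_3 + 16x_3^{2} - 48x_3 - 3 makes the ideal the whole ring: the system is inconsistent.

First compute the reduced Gröbner basis of I by Buchberger's algorithm.
f_1 = 3x_1^{2} - x_1x_2 + 12x_2^{2} + 6x_2 - 18, LT = x_1^{2}.
f_2 = -3x_1 + 8x_2^{2} + 4x_3 - 12, LT = x_1.

S(f_1,f_2): lcm = x_1^{2}. S = \tfrac{8}{3}x_1x_2^{2} - \tfrac{1}{3}x_1x_2 + \tfrac{4}{3}x_1x_3 - 4x_1 + 4x_2^{2} + 2x_2 - 6.
  leading term x_1x_2^{2}: subtract (-\tfrac{8}{9}x_2^{2})·f_2 from \tfrac{8}{3}x_1x_2^{2} - \tfrac{1}{3}x_1x_2 + \tfrac{4}{3}x_1x_3 - 4x_1 + 4x_2^{2} + 2x_2 - 6 → -\tfrac{1}{3}x_1x_2 + \tfrac{4}{3}x_1x_3 - 4x_1 + \tfrac{64}{9}x_2^{4} + \tfrac{32}{9}x_2^{2}x_3 - \tfrac{20}{3}x_2^{2} + 2x_2 - 6
  leading term x_1x_2: subtract (\tfrac{1}{9}x_2)·f_2 from -\tfrac{1}{3}x_1x_2 + \tfrac{4}{3}x_1x_3 - 4x_1 + \tfrac{64}{9}x_2^{4} + \tfrac{32}{9}x_2^{2}x_3 - \tfrac{20}{3}x_2^{2} + 2x_2 - 6 → \tfrac{4}{3}x_1x_3 - 4x_1 + \tfrac{64}{9}x_2^{4} - \tfrac{8}{9}x_2^{3} + \tfrac{32}{9}x_2^{2}x_3 - \tfrac{20}{3}x_2^{2} - \tfrac{4}{9}x_2x_3 + \tfrac{10}{3}x_2 - 6
  leading term x_1x_3: subtract (-\tfrac{4}{9}x_3)·f_2 from \tfrac{4}{3}x_1x_3 - 4x_1 + \tfrac{64}{9}x_2^{4} - \tfrac{8}{9}x_2^{3} + \tfrac{32}{9}x_2^{2}x_3 - \tfrac{20}{3}x_2^{2} - \tfrac{4}{9}x_2x_3 + \tfrac{10}{3}x_2 - 6 → -4x_1 + \tfrac{64}{9}x_2^{4} - \tfrac{8}{9}x_2^{3} + \tfrac{64}{9}x_2^{2}x_3 - \tfrac{20}{3}x_2^{2} - \tfrac{4}{9}x_2x_3 + \tfrac{10}{3}x_2 + \tfrac{16}{9}x_3^{2} - \tfrac{16}{3}x_3 - 6
  leading term x_1: subtract (\tfrac{4}{3})·f_2 from -4x_1 + \tfrac{64}{9}x_2^{4} - \tfrac{8}{9}x_2^{3} + \tfrac{64}{9}x_2^{2}x_3 - \tfrac{20}{3}x_2^{2} - \tfrac{4}{9}x_2x_3 + \tfrac{10}{3}x_2 + \tfrac{16}{9}x_3^{2} - \tfrac{16}{3}x_3 - 6 → \tfrac{64}{9}x_2^{4} - \tfrac{8}{9}x_2^{3} + \tfrac{64}{9}x_2^{2}x_3 - \tfrac{52}{3}x_2^{2} - \tfrac{4}{9}x_2x_3 + \tfrac{10}{3}x_2 + \tfrac{16}{9}x_3^{2} - \tfrac{32}{3}x_3 + 10
  leading term x_2^{4}: no divisor's leading term divides it; move \tfrac{64}{9}x_2^{4} to the remainder.
  leading term x_2^{3}: no divisor's leading term divides it; move -\tfrac{8}{9}x_2^{3} to the remainder.
  leading term x_2^{2}x_3: no divisor's leading term divides it; move \tfrac{64}{9}x_2^{2}x_3 to the remainder.
  leading term x_2^{2}: no divisor's leading term divides it; move -\tfrac{52}{3}x_2^{2} to the remainder.
  leading term x_2x_3: no divisor's leading term divides it; move -\tfrac{4}{9}x_2x_3 to the remainder.
  leading term x_2: no divisor's leading term divides it; move \tfrac{10}{3}x_2 to the remainder.
  leading term x_3^{2}: no divisor's leading term divides it; move \tfrac{16}{9}x_3^{2} to the remainder.
  leading term x_3: no divisor's leading term divides it; move -\tfrac{32}{3}x_3 to the remainder.
  leading term 1: no divisor's leading term divides it; move 10 to the remainder.
  remainder \tfrac{64}{9}x_2^{4} - \tfrac{8}{9}x_2^{3} + \tfrac{64}{9}x_2^{2}x_3 - \tfrac{52}{3}x_2^{2} - \tfrac{4}{9}x_2x_3 + \tfrac{10}{3}x_2 + \tfrac{16}{9}x_3^{2} - \tfrac{32}{3}x_3 + 10 ≠ 0; add h_3 = \tfrac{64}{9}x_2^{4} - \tfrac{8}{9}x_2^{3} + \tfrac{64}{9}x_2^{2}x_3 - \tfrac{52}{3}x_2^{2} - \tfrac{4}{9}x_2x_3 + \tfrac{10}{3}x_2 + \tfrac{16}{9}x_3^{2} - \tfrac{32}{3}x_3 + 10 to the basis.

S(f_1,h_3): leading monomials are coprime, so the S-polynomial reduces to 0 (Buchberger's first criterion).
S(f_2,h_3): leading monomials are coprime, so the S-polynomial reduces to 0 (Buchberger's first criterion).
Every S-polynomial of the final basis reduces to 0, so we have a Gröbner basis.
Inter-reduce: drop elements whose leading term is divisible by another's, tail-reduce, and make monic.
Reduced Gröbner basis: {x_1 - \tfrac{8}{3}x_2^{2} - \tfrac{4}{3}x_3 + 4, x_2^{4} - \tfrac{1}{8}x_2^{3} + x_2^{2}x_3 - \tfrac{39}{16}x_2^{2} - \tfrac{1}{16}x_2x_3 + \tfrac{15}{32}x_2 + \tfrac{1}{4}x_3^{2} - \tfrac{3}{2}x_3 + \tfrac{45}{32}}.
Label its elements g_1 = x_1 - \tfrac{8}{3}x_2^{2} - \tfrac{4}{3}x_3 + 4, g_2 = x_2^{4} - \tfrac{1}{8}x_2^{3} + x_2^{2}x_3 - \tfrac{39}{16}x_2^{2} - \tfrac{1}{16}x_2x_3 + \tfrac{15}{32}x_2 + \tfrac{1}{4}x_3^{2} - \tfrac{3}{2}x_3 + \tfrac{45}{32}.

Reduce p = -12x_1x_3 + 32x_2^{2}x_3 + 16x_3^{2} - 48x_3 - 3 modulo G:
  leading term x_1x_3: subtract (-12x_3)·g_1 from -12x_1x_3 + 32x_2^{2}x_3 + 16x_3^{2} - 48x_3 - 3 → -3
  leading term 1: no divisor's leading term divides it; move -3 to the remainder.
  normal form = -3.
The normal form is nonzero, so p ∉ I. Since p minus its normal form lies in I, I + (p) = I + (r) where r = -3; decide whether this ideal is the whole ring.
Here r = -3 is a nonzero constant, hence a unit: 1 ∈ I + (p), the Gröbner basis of I + (p) is {1}, and the enlarged system has no common solution — adjoining p is inconsistent.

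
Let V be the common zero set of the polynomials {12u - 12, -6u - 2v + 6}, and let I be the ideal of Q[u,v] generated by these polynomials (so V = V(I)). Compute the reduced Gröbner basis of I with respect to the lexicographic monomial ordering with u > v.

G = {u - 1, v}

This is the nonlinear analogue of row-reducing a linear system.

f_1 = 12u - 12, LT = u.
f_2 = -6u - 2v + 6, LT = u.

S(f_1,f_2): lcm = u. S = -\tfrac{1}{3}v.
  reduce S modulo (f_1, f_2):
  remainder -\tfrac{1}{3}v ≠ 0; add g_3 = -\tfrac{1}{3}v to the basis.

The other S-polynomials (S(f_1,g_3), S(f_2,g_3)) all reduce to 0 modulo the current basis, so we have a Gröbner basis.
Inter-reduce: drop elements whose leading term is divisible by another's, tail-reduce, and make monic.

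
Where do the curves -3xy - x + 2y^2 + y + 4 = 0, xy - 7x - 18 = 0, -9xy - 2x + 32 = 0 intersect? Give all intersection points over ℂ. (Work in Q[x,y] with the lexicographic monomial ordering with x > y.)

Compute a lex Gröbner basis by Buchberger's algorithm.
f_1 = -3xy - x + 2y^2 + y + 4, LT = xy.
f_2 = xy - 7x - 18, LT = xy.
f_3 = -9xy - 2x + 32, LT = xy.

S(f_1,f_2): lcm = xy. S = 22/3x - 2/3y^2 - 1/3y + 50/3.
  reduce S modulo (f_1, f_2, f_3):
  remainder 22/3x - 2/3y^2 - 1/3y + 50/3 ≠ 0; add h_4 = 22/3x - 2/3y^2 - 1/3y + 50/3 to the basis.

S(f_1,f_3): lcm = xy. S = 1/9x - 2/3y^2 - 1/3y + 20/9.
  reduce S modulo (f_1, f_2, f_3, h_4):
  remainder -65/99y^2 - 65/198y + 65/33 ≠ 0; add h_5 = -65/99y^2 - 65/198y + 65/33 to the basis.

S(f_1,h_4): lcm = xy. S = 1/3x + 1/11y^3 - 41/66y^2 - 86/33y - 4/3.
  reduce S modulo (f_1, f_2, f_3, h_4, h_5):
  remainder -2y - 4 ≠ 0; add h_6 = -2y - 4 to the basis.

The other S-polynomials (S(f_2,f_3), S(f_2,h_4), S(f_3,h_4), S(f_1,h_5), S(f_2,h_5), S(f_3,h_5), S(h_4,h_5), S(f_1,h_6), S(f_2,h_6), S(f_3,h_6), S(h_4,h_6), S(h_5,h_6)) all reduce to 0 modulo the current basis, so we have a Gröbner basis.
Inter-reduce: drop elements whose leading term is divisible by another's, tail-reduce, and make monic.
Reduced Gröbner basis: {x + 2, y + 2}.

The lex basis is triangular: the last element involves only y. Solving y + 2 = 0 gives y ∈ {-2}; substituting each value into the earlier elements determines the remaining variables.
  y = -2: the earlier basis element becomes x + 2 = 0, giving x = -2 — point (-2, -2).

{(-2, -2)}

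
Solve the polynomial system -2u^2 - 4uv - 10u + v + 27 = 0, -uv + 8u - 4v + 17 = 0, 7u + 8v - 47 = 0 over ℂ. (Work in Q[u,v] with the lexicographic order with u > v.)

{(1, 5)}

Compute a lex Gröbner basis by Buchberger's algorithm.
f_1 = -2u^2 - 4uv - 10u + v + 27, LT = u^2.
f_2 = -uv + 8u - 4v + 17, LT = uv.
f_3 = 7u + 8v - 47, LT = u.

S(f_1,f_2): lcm = u^2v. S = 8u^2 + 2uv^2 + uv + 17u - 1/2v^2 - 27/2v.
  leading term u^2: subtract (-4)·f_1 from 8u^2 + 2uv^2 + uv + 17u - 1/2v^2 - 27/2v → 2uv^2 - 15uv - 23u - 1/2v^2 - 19/2v + 108
  leading term uv^2: subtract (-2v)·f_2 from 2uv^2 - 15uv - 23u - 1/2v^2 - 19/2v + 108 → uv - 23u - 17/2v^2 + 49/2v + 108
  leading term uv: subtract (-1)·f_2 from uv - 23u - 17/2v^2 + 49/2v + 108 → -15u - 17/2v^2 + 41/2v + 125
  leading term u: subtract (-15/7)·f_3 from -15u - 17/2v^2 + 41/2v + 125 → -17/2v^2 + 527/14v + 170/7
  leading term v^2: no divisor's leading term divides it; move -17/2v^2 to the remainder.
  leading term v: no divisor's leading term divides it; move 527/14v to the remainder.
  leading term 1: no divisor's leading term divides it; move 170/7 to the remainder.
  remainder -17/2v^2 + 527/14v + 170/7 ≠ 0; add h_4 = -17/2v^2 + 527/14v + 170/7 to the basis.

S(f_1,f_3): lcm = u^2. S = 6/7uv + 82/7u - 1/2v - 27/2.
  leading term uv: subtract (-6/7)·f_2 from 6/7uv + 82/7u - 1/2v - 27/2 → 130/7u - 55/14v + 15/14
  leading term u: subtract (130/49)·f_3 from 130/7u - 55/14v + 15/14 → -2465/98v + 12325/98
  leading term v: no divisor's leading term divides it; move -2465/98v to the remainder.
  leading term 1: no divisor's leading term divides it; move 12325/98 to the remainder.
  remainder -2465/98v + 12325/98 ≠ 0; add h_5 = -2465/98v + 12325/98 to the basis.

The other S-polynomials (S(f_2,f_3), S(f_1,h_4), S(f_2,h_4), S(f_3,h_4), S(f_1,h_5), S(f_2,h_5), S(f_3,h_5), S(h_4,h_5)) all reduce to 0 modulo the current basis, so we have a Gröbner basis.
Inter-reduce: drop elements whose leading term is divisible by another's, tail-reduce, and make monic.
Reduced Gröbner basis: {u - 1, v - 5}.

Since the basis is lex-ordered, v - 5 is univariate in v. Its roots are {5}. Back-substituting each root into the other basis elements fixes the other coordinates.
  v = 5: the earlier basis element becomes u - 1 = 0, giving u = 1 — point (1, 5).
Check: every point annihilates each of the original generators.
A lex Gröbner basis triangularizes the system, enabling back-substitution.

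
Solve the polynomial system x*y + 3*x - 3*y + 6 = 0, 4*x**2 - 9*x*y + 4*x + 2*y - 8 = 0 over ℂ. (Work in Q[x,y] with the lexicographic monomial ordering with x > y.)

{(-2, 0), (-3/4, 1)}

Compute a lex Gröbner basis by Buchberger's algorithm.
f_1 = x*y + 3*x - 3*y + 6, LT = x*y.
f_2 = 4*x**2 - 9*x*y + 4*x + 2*y - 8, LT = x**2.

S(f_1,f_2): lcm = x**2*y. S = 3*x**2 + 9/4*x*y**2 - 4*x*y + 6*x - 1/2*y**2 + 2*y.
  reduce S modulo (f_1, f_2):
  remainder 15*x + 25/4*y**2 - 25*y + 30 ≠ 0; add h_3 = 15*x + 25/4*y**2 - 25*y + 30 to the basis.

S(f_1,h_3): lcm = x*y. S = 3*x - 5/12*y**3 + 5/3*y**2 - 5*y + 6.
  reduce S modulo (f_1, f_2, h_3):
  remainder -5/12*y**3 + 5/12*y**2 ≠ 0; add h_4 = -5/12*y**3 + 5/12*y**2 to the basis.

The other S-polynomials (S(f_2,h_3), S(f_1,h_4), S(f_2,h_4), S(h_3,h_4)) all reduce to 0 modulo the current basis, so we have a Gröbner basis.
Inter-reduce: drop elements whose leading term is divisible by another's, tail-reduce, and make monic.
Reduced Gröbner basis: {x + 5/12*y**2 - 5/3*y + 2, y**3 - y**2}.

Since the basis is lex-ordered, y**3 - y**2 is univariate in y. Its roots are {0, 1}. Back-substituting each root into the other basis elements fixes the other coordinates.
  y = 0: the earlier basis element becomes x + 2 = 0, giving x = -2 — point (-2, 0).
  y = 1: the earlier basis element becomes x + 3/4 = 0, giving x = -3/4 — point (-3/4, 1).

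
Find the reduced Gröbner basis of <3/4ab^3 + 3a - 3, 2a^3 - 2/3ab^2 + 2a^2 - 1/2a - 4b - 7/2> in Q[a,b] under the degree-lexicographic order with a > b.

f_1 = 3/4ab^3 + 3a - 3, LT = ab^3.
f_2 = 2a^3 - 2/3ab^2 + 2a^2 - 1/2a - 4b - 7/2, LT = a^3.

S(f_1,f_2): lcm = a^3b^3. S = 1/3ab^5 - a^2b^3 + 1/4ab^3 + 2b^4 + 4a^3 + 7/4b^3 - 4a^2.
  leading term ab^5: subtract (4/9b^2)·f_1 from 1/3ab^5 - a^2b^3 + 1/4ab^3 + 2b^4 + 4a^3 + 7/4b^3 - 4a^2 → -a^2b^3 + 1/4ab^3 + 2b^4 + 4a^3 - 4/3ab^2 + 7/4b^3 - 4a^2 + 4/3b^2
  leading term a^2b^3: subtract (-4/3a)·f_1 from -a^2b^3 + 1/4ab^3 + 2b^4 + 4a^3 - 4/3ab^2 + 7/4b^3 - 4a^2 + 4/3b^2 → 1/4ab^3 + 2b^4 + 4a^3 - 4/3ab^2 + 7/4b^3 + 4/3b^2 - 4a
  leading term ab^3: subtract (1/3)·f_1 from 1/4ab^3 + 2b^4 + 4a^3 - 4/3ab^2 + 7/4b^3 + 4/3b^2 - 4a → 2b^4 + 4a^3 - 4/3ab^2 + 7/4b^3 + 4/3b^2 - 5a + 1
  leading term b^4: no divisor's leading term divides it; move 2b^4 to the remainder.
  leading term a^3: subtract (2)·f_2 from 4a^3 - 4/3ab^2 + 7/4b^3 + 4/3b^2 - 5a + 1 → 7/4b^3 - 4a^2 + 4/3b^2 - 4a + 8b + 8
  leading term b^3: no divisor's leading term divides it; move 7/4b^3 to the remainder.
  leading term a^2: no divisor's leading term divides it; move -4a^2 to the remainder.
  leading term b^2: no divisor's leading term divides it; move 4/3b^2 to the remainder.
  leading term a: no divisor's leading term divides it; move -4a to the remainder.
  leading term b: no divisor's leading term divides it; move 8b to the remainder.
  leading term 1: no divisor's leading term divides it; move 8 to the remainder.
  remainder 2b^4 + 7/4b^3 - 4a^2 + 4/3b^2 - 4a + 8b + 8 ≠ 0; add g_3 = 2b^4 + 7/4b^3 - 4a^2 + 4/3b^2 - 4a + 8b + 8 to the basis.

S(f_1,g_3): lcm = ab^4. S = -7/8ab^3 + 2a^3 - 2/3ab^2 + 2a^2 - 4a - 4b.
  leading term ab^3: subtract (-7/6)·f_1 from -7/8ab^3 + 2a^3 - 2/3ab^2 + 2a^2 - 4a - 4b → 2a^3 - 2/3ab^2 + 2a^2 - 1/2a - 4b - 7/2
  leading term a^3: subtract (1)·f_2 from 2a^3 - 2/3ab^2 + 2a^2 - 1/2a - 4b - 7/2 → 0
  remainder 0.

S(f_2,g_3): leading monomials are coprime, so the S-polynomial reduces to 0 (Buchberger's first criterion).
Every S-polynomial of the final basis reduces to 0, so we have a Gröbner basis.

G = {ab^3 + 4a - 4, b^4 + 7/8b^3 - 2a^2 + 2/3b^2 - 2a + 4b + 4, a^3 - 1/3ab^2 + a^2 - 1/4a - 2b - 7/4}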